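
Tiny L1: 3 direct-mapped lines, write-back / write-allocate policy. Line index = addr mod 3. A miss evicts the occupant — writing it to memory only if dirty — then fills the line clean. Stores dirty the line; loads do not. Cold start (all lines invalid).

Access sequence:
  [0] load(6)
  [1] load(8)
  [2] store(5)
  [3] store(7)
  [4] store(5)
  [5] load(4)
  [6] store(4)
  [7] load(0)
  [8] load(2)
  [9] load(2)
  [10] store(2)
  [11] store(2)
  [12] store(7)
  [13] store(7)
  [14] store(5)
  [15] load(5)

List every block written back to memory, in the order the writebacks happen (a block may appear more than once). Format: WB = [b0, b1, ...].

WB = [7, 5, 4, 2]

  0 | R B6 → L0 miss [-]
  1 | R B8 → L2 miss [-]
  2 | W B5 → L2 miss [D]
  3 | W B7 → L1 miss [D]
  4 | W B5 → L2 hit [D]
  5 | R B4 → L1 miss wb→B7 [-]
  6 | W B4 → L1 hit [D]
  7 | R B0 → L0 miss [-]
  8 | R B2 → L2 miss wb→B5 [-]
  9 | R B2 → L2 hit [-]
  10 | W B2 → L2 hit [D]
  11 | W B2 → L2 hit [D]
  12 | W B7 → L1 miss wb→B4 [D]
  13 | W B7 → L1 hit [D]
  14 | W B5 → L2 miss wb→B2 [D]
  15 | R B5 → L2 hit [D]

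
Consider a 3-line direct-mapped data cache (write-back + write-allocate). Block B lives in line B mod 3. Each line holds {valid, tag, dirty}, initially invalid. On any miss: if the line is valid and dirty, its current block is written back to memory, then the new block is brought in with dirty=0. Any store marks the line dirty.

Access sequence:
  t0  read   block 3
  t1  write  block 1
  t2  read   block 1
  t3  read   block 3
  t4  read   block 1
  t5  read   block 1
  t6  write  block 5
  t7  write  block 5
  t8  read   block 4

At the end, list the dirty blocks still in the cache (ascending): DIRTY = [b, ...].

DIRTY = [5]

  0 | R B3 → L0 miss [-]
  1 | W B1 → L1 miss [D]
  2 | R B1 → L1 hit [D]
  3 | R B3 → L0 hit [-]
  4 | R B1 → L1 hit [D]
  5 | R B1 → L1 hit [D]
  6 | W B5 → L2 miss [D]
  7 | W B5 → L2 hit [D]
  8 | R B4 → L1 miss wb→B1 [-]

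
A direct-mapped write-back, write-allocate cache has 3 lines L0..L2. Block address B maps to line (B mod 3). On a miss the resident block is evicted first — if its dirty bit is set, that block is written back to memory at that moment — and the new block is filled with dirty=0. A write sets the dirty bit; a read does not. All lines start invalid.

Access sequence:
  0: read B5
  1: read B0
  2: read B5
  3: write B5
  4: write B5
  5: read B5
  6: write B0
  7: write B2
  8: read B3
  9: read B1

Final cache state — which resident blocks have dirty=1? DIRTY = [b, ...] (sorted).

DIRTY = [2]

  0 | R B5 → L2 miss [-]
  1 | R B0 → L0 miss [-]
  2 | R B5 → L2 hit [-]
  3 | W B5 → L2 hit [D]
  4 | W B5 → L2 hit [D]
  5 | R B5 → L2 hit [D]
  6 | W B0 → L0 hit [D]
  7 | W B2 → L2 miss wb→B5 [D]
  8 | R B3 → L0 miss wb→B0 [-]
  9 | R B1 → L1 miss [-]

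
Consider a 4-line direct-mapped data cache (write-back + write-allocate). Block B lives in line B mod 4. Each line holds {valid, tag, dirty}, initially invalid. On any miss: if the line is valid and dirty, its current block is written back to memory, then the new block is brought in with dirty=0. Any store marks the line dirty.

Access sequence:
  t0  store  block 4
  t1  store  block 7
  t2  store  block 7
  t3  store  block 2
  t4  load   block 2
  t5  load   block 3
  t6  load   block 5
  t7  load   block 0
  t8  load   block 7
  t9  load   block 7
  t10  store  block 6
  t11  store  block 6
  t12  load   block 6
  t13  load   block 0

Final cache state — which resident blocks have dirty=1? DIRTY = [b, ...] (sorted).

DIRTY = [6]

  0 | W B4 → L0 miss [D]
  1 | W B7 → L3 miss [D]
  2 | W B7 → L3 hit [D]
  3 | W B2 → L2 miss [D]
  4 | R B2 → L2 hit [D]
  5 | R B3 → L3 miss wb→B7 [-]
  6 | R B5 → L1 miss [-]
  7 | R B0 → L0 miss wb→B4 [-]
  8 | R B7 → L3 miss [-]
  9 | R B7 → L3 hit [-]
  10 | W B6 → L2 miss wb→B2 [D]
  11 | W B6 → L2 hit [D]
  12 | R B6 → L2 hit [D]
  13 | R B0 → L0 hit [-]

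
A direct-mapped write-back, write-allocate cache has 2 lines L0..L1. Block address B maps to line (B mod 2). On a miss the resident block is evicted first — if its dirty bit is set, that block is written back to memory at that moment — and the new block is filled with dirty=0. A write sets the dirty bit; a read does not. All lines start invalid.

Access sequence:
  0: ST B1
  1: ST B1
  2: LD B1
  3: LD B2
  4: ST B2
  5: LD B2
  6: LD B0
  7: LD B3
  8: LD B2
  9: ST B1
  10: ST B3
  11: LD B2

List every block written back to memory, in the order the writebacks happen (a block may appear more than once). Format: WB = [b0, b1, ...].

  0 | W B1 → L1 miss [D]
  1 | W B1 → L1 hit [D]
  2 | R B1 → L1 hit [D]
  3 | R B2 → L0 miss [-]
  4 | W B2 → L0 hit [D]
  5 | R B2 → L0 hit [D]
  6 | R B0 → L0 miss wb→B2 [-]
  7 | R B3 → L1 miss wb→B1 [-]
  8 | R B2 → L0 miss [-]
  9 | W B1 → L1 miss [D]
  10 | W B3 → L1 miss wb→B1 [D]
  11 | R B2 → L0 hit [-]

WB = [2, 1, 1]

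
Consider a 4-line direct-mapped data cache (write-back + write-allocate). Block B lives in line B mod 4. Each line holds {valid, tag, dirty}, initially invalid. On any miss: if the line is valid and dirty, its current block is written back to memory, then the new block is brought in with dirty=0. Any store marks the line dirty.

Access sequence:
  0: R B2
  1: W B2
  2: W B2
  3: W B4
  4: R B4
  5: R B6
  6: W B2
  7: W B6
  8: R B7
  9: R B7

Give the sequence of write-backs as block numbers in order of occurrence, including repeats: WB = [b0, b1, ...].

WB = [2, 2]

  0 | R B2 → L2 miss [-]
  1 | W B2 → L2 hit [D]
  2 | W B2 → L2 hit [D]
  3 | W B4 → L0 miss [D]
  4 | R B4 → L0 hit [D]
  5 | R B6 → L2 miss wb→B2 [-]
  6 | W B2 → L2 miss [D]
  7 | W B6 → L2 miss wb→B2 [D]
  8 | R B7 → L3 miss [-]
  9 | R B7 → L3 hit [-]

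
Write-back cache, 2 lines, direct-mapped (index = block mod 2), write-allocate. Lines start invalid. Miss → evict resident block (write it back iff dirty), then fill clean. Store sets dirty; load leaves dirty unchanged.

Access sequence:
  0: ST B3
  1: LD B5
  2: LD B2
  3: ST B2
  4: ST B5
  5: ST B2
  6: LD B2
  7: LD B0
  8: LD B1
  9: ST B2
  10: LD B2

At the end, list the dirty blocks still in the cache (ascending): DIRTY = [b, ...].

0: W B3 -> L1 miss  d=D]
1: R B5 -> L1 miss wb->B3  d=-]
2: R B2 -> L0 miss  d=-]
3: W B2 -> L0 hit  d=D]
4: W B5 -> L1 hit  d=D]
5: W B2 -> L0 hit  d=D]
6: R B2 -> L0 hit  d=D]
7: R B0 -> L0 miss wb->B2  d=-]
8: R B1 -> L1 miss wb->B5  d=-]
9: W B2 -> L0 miss  d=D]
10: R B2 -> L0 hit  d=D]

DIRTY = [2]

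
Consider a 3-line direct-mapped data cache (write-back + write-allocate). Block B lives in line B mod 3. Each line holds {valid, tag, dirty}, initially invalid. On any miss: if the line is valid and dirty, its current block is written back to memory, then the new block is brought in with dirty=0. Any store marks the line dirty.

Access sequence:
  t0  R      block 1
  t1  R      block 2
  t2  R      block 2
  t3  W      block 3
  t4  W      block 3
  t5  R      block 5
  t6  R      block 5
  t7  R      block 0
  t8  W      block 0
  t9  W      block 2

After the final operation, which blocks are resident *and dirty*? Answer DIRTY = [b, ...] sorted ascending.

DIRTY = [0, 2]

0: R B1 -> L1 miss  d=-]
1: R B2 -> L2 miss  d=-]
2: R B2 -> L2 hit  d=-]
3: W B3 -> L0 miss  d=D]
4: W B3 -> L0 hit  d=D]
5: R B5 -> L2 miss  d=-]
6: R B5 -> L2 hit  d=-]
7: R B0 -> L0 miss wb->B3  d=-]
8: W B0 -> L0 hit  d=D]
9: W B2 -> L2 miss  d=D]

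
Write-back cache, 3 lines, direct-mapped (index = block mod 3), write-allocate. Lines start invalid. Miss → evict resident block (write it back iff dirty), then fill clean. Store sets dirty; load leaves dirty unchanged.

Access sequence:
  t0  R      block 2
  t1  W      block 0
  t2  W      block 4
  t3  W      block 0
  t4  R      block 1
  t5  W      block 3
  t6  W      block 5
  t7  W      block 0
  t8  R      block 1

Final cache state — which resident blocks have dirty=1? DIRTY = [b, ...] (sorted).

DIRTY = [0, 5]

0: R B2 → L2 miss [-]
1: W B0 → L0 miss [D]
2: W B4 → L1 miss [D]
3: W B0 → L0 hit [D]
4: R B1 → L1 miss wb→B4 [-]
5: W B3 → L0 miss wb→B0 [D]
6: W B5 → L2 miss [D]
7: W B0 → L0 miss wb→B3 [D]
8: R B1 → L1 hit [-]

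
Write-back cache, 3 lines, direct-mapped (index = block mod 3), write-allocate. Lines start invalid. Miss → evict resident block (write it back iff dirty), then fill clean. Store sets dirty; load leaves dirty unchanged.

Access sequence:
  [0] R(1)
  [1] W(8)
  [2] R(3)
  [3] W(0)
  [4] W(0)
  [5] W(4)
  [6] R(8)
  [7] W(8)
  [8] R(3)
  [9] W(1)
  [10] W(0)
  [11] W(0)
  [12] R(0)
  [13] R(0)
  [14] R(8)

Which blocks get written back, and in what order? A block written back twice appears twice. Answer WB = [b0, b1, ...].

0: R B1 -> L1 miss  d=-]
1: W B8 -> L2 miss  d=D]
2: R B3 -> L0 miss  d=-]
3: W B0 -> L0 miss  d=D]
4: W B0 -> L0 hit  d=D]
5: W B4 -> L1 miss  d=D]
6: R B8 -> L2 hit  d=D]
7: W B8 -> L2 hit  d=D]
8: R B3 -> L0 miss wb->B0  d=-]
9: W B1 -> L1 miss wb->B4  d=D]
10: W B0 -> L0 miss  d=D]
11: W B0 -> L0 hit  d=D]
12: R B0 -> L0 hit  d=D]
13: R B0 -> L0 hit  d=D]
14: R B8 -> L2 hit  d=D]

WB = [0, 4]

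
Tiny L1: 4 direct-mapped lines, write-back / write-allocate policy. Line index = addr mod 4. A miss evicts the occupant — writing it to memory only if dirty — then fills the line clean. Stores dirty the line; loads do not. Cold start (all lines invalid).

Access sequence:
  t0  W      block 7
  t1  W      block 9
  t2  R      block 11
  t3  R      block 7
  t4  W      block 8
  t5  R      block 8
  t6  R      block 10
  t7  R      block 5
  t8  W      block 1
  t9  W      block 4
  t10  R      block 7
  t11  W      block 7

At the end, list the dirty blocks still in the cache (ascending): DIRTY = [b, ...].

0: W B7 -> L3 miss  d=D]
1: W B9 -> L1 miss  d=D]
2: R B11 -> L3 miss wb->B7  d=-]
3: R B7 -> L3 miss  d=-]
4: W B8 -> L0 miss  d=D]
5: R B8 -> L0 hit  d=D]
6: R B10 -> L2 miss  d=-]
7: R B5 -> L1 miss wb->B9  d=-]
8: W B1 -> L1 miss  d=D]
9: W B4 -> L0 miss wb->B8  d=D]
10: R B7 -> L3 hit  d=-]
11: W B7 -> L3 hit  d=D]

DIRTY = [1, 4, 7]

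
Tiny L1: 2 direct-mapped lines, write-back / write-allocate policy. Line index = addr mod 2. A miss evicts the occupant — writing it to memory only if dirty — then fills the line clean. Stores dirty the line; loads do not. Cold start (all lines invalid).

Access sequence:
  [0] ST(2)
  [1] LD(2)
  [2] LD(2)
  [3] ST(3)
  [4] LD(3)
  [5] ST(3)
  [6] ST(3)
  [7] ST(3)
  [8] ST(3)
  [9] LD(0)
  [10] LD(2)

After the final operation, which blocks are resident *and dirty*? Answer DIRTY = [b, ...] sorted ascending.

DIRTY = [3]

0: W B2 -> L0 miss  d=D]
1: R B2 -> L0 hit  d=D]
2: R B2 -> L0 hit  d=D]
3: W B3 -> L1 miss  d=D]
4: R B3 -> L1 hit  d=D]
5: W B3 -> L1 hit  d=D]
6: W B3 -> L1 hit  d=D]
7: W B3 -> L1 hit  d=D]
8: W B3 -> L1 hit  d=D]
9: R B0 -> L0 miss wb->B2  d=-]
10: R B2 -> L0 miss  d=-]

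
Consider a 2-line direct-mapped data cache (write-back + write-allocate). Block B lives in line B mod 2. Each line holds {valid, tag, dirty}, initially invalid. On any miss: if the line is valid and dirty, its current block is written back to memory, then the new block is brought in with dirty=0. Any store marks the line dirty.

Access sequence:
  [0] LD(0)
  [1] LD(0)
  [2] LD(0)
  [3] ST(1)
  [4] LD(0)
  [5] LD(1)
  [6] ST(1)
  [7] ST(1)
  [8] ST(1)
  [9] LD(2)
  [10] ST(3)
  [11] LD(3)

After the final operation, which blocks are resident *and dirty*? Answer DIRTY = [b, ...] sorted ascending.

DIRTY = [3]

0: R B0 → L0 miss [-]
1: R B0 → L0 hit [-]
2: R B0 → L0 hit [-]
3: W B1 → L1 miss [D]
4: R B0 → L0 hit [-]
5: R B1 → L1 hit [D]
6: W B1 → L1 hit [D]
7: W B1 → L1 hit [D]
8: W B1 → L1 hit [D]
9: R B2 → L0 miss [-]
10: W B3 → L1 miss wb→B1 [D]
11: R B3 → L1 hit [D]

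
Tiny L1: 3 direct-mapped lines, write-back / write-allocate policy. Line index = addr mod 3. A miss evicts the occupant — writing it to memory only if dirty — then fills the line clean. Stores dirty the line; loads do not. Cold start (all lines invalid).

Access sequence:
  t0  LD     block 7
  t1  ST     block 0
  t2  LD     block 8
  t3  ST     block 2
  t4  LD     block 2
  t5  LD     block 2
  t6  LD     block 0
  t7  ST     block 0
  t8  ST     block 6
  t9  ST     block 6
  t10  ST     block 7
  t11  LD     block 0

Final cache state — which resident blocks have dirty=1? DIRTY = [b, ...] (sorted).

0: R B7 -> L1 miss  d=-]
1: W B0 -> L0 miss  d=D]
2: R B8 -> L2 miss  d=-]
3: W B2 -> L2 miss  d=D]
4: R B2 -> L2 hit  d=D]
5: R B2 -> L2 hit  d=D]
6: R B0 -> L0 hit  d=D]
7: W B0 -> L0 hit  d=D]
8: W B6 -> L0 miss wb->B0  d=D]
9: W B6 -> L0 hit  d=D]
10: W B7 -> L1 hit  d=D]
11: R B0 -> L0 miss wb->B6  d=-]

DIRTY = [2, 7]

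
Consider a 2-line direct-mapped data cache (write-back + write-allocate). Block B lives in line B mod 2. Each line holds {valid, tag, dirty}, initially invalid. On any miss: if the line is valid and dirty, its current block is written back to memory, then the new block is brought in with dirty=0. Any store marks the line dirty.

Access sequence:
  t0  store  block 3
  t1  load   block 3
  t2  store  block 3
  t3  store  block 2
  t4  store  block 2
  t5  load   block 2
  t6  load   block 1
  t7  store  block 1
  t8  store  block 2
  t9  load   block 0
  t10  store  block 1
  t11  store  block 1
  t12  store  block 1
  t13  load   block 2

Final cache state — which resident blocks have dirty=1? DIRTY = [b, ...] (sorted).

DIRTY = [1]

0: W B3 → L1 miss [D]
1: R B3 → L1 hit [D]
2: W B3 → L1 hit [D]
3: W B2 → L0 miss [D]
4: W B2 → L0 hit [D]
5: R B2 → L0 hit [D]
6: R B1 → L1 miss wb→B3 [-]
7: W B1 → L1 hit [D]
8: W B2 → L0 hit [D]
9: R B0 → L0 miss wb→B2 [-]
10: W B1 → L1 hit [D]
11: W B1 → L1 hit [D]
12: W B1 → L1 hit [D]
13: R B2 → L0 miss [-]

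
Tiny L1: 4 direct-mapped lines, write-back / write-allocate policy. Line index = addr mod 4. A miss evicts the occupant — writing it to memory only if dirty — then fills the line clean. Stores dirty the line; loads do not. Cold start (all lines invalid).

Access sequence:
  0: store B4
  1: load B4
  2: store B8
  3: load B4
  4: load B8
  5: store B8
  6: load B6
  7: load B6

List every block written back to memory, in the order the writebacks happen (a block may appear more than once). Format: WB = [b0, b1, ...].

0: W B4 -> L0 miss  d=D]
1: R B4 -> L0 hit  d=D]
2: W B8 -> L0 miss wb->B4  d=D]
3: R B4 -> L0 miss wb->B8  d=-]
4: R B8 -> L0 miss  d=-]
5: W B8 -> L0 hit  d=D]
6: R B6 -> L2 miss  d=-]
7: R B6 -> L2 hit  d=-]

WB = [4, 8]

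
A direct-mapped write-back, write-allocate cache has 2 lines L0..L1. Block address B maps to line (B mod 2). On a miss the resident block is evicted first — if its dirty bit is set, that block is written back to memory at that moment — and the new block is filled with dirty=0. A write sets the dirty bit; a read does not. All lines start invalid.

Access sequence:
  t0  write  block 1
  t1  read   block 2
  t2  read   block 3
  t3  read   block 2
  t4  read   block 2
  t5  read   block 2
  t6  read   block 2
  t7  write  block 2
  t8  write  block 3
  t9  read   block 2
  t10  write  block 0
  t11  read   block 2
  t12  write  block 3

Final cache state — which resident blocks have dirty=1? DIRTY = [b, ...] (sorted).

0: W B1 -> L1 miss  d=D]
1: R B2 -> L0 miss  d=-]
2: R B3 -> L1 miss wb->B1  d=-]
3: R B2 -> L0 hit  d=-]
4: R B2 -> L0 hit  d=-]
5: R B2 -> L0 hit  d=-]
6: R B2 -> L0 hit  d=-]
7: W B2 -> L0 hit  d=D]
8: W B3 -> L1 hit  d=D]
9: R B2 -> L0 hit  d=D]
10: W B0 -> L0 miss wb->B2  d=D]
11: R B2 -> L0 miss wb->B0  d=-]
12: W B3 -> L1 hit  d=D]

DIRTY = [3]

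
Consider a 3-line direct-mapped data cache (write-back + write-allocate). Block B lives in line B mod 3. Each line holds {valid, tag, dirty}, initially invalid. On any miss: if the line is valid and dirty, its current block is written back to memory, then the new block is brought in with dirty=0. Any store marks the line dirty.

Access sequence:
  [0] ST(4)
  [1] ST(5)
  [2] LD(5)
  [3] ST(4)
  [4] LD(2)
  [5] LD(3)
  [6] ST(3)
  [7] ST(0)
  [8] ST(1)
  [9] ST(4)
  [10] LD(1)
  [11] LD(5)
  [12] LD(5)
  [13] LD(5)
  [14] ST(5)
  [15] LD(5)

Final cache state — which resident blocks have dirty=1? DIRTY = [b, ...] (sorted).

DIRTY = [0, 5]

0: W B4 -> L1 miss  d=D]
1: W B5 -> L2 miss  d=D]
2: R B5 -> L2 hit  d=D]
3: W B4 -> L1 hit  d=D]
4: R B2 -> L2 miss wb->B5  d=-]
5: R B3 -> L0 miss  d=-]
6: W B3 -> L0 hit  d=D]
7: W B0 -> L0 miss wb->B3  d=D]
8: W B1 -> L1 miss wb->B4  d=D]
9: W B4 -> L1 miss wb->B1  d=D]
10: R B1 -> L1 miss wb->B4  d=-]
11: R B5 -> L2 miss  d=-]
12: R B5 -> L2 hit  d=-]
13: R B5 -> L2 hit  d=-]
14: W B5 -> L2 hit  d=D]
15: R B5 -> L2 hit  d=D]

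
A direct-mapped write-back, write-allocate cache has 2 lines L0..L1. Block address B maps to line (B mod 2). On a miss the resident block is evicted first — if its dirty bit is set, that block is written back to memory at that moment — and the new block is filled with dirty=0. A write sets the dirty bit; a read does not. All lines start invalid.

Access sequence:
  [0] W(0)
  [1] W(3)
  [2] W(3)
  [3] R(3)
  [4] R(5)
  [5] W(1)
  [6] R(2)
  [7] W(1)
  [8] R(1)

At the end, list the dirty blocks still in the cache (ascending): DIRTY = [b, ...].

DIRTY = [1]

0: W B0 -> L0 miss  d=D]
1: W B3 -> L1 miss  d=D]
2: W B3 -> L1 hit  d=D]
3: R B3 -> L1 hit  d=D]
4: R B5 -> L1 miss wb->B3  d=-]
5: W B1 -> L1 miss  d=D]
6: R B2 -> L0 miss wb->B0  d=-]
7: W B1 -> L1 hit  d=D]
8: R B1 -> L1 hit  d=D]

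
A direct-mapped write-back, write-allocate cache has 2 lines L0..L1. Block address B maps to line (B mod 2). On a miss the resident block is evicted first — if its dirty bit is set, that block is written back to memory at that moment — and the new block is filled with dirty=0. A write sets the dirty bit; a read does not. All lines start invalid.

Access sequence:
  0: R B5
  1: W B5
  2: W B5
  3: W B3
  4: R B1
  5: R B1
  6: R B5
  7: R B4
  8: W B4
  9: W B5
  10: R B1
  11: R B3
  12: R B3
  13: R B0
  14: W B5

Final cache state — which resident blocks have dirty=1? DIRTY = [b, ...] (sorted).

DIRTY = [5]

0: R B5 -> L1 miss  d=-]
1: W B5 -> L1 hit  d=D]
2: W B5 -> L1 hit  d=D]
3: W B3 -> L1 miss wb->B5  d=D]
4: R B1 -> L1 miss wb->B3  d=-]
5: R B1 -> L1 hit  d=-]
6: R B5 -> L1 miss  d=-]
7: R B4 -> L0 miss  d=-]
8: W B4 -> L0 hit  d=D]
9: W B5 -> L1 hit  d=D]
10: R B1 -> L1 miss wb->B5  d=-]
11: R B3 -> L1 miss  d=-]
12: R B3 -> L1 hit  d=-]
13: R B0 -> L0 miss wb->B4  d=-]
14: W B5 -> L1 miss  d=D]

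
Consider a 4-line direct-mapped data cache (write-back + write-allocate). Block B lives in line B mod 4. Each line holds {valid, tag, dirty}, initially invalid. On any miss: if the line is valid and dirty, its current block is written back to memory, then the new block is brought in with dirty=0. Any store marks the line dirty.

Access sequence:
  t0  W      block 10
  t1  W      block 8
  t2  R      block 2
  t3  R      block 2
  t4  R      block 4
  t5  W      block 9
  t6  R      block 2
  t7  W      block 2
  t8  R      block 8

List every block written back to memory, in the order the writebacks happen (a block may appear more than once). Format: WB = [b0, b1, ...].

WB = [10, 8]

0: W B10 -> L2 miss  d=D]
1: W B8 -> L0 miss  d=D]
2: R B2 -> L2 miss wb->B10  d=-]
3: R B2 -> L2 hit  d=-]
4: R B4 -> L0 miss wb->B8  d=-]
5: W B9 -> L1 miss  d=D]
6: R B2 -> L2 hit  d=-]
7: W B2 -> L2 hit  d=D]
8: R B8 -> L0 miss  d=-]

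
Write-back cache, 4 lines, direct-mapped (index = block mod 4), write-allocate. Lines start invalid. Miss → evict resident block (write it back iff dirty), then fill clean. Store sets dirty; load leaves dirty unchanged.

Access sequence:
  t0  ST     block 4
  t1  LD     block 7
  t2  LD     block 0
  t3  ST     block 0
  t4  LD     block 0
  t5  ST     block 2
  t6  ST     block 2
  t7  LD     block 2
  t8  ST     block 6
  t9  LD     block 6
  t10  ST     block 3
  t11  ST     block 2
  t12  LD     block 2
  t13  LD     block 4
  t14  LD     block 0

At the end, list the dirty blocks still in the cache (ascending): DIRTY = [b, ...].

DIRTY = [2, 3]

0: W B4 → L0 miss [D]
1: R B7 → L3 miss [-]
2: R B0 → L0 miss wb→B4 [-]
3: W B0 → L0 hit [D]
4: R B0 → L0 hit [D]
5: W B2 → L2 miss [D]
6: W B2 → L2 hit [D]
7: R B2 → L2 hit [D]
8: W B6 → L2 miss wb→B2 [D]
9: R B6 → L2 hit [D]
10: W B3 → L3 miss [D]
11: W B2 → L2 miss wb→B6 [D]
12: R B2 → L2 hit [D]
13: R B4 → L0 miss wb→B0 [-]
14: R B0 → L0 miss [-]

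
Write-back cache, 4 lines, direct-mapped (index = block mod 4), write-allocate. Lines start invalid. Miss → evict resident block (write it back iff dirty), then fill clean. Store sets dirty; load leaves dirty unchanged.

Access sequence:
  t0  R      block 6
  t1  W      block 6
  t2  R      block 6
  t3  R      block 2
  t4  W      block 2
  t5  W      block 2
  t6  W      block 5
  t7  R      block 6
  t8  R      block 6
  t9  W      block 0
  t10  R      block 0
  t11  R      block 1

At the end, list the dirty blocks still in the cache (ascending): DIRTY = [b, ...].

  0 | R B6 → L2 miss [-]
  1 | W B6 → L2 hit [D]
  2 | R B6 → L2 hit [D]
  3 | R B2 → L2 miss wb→B6 [-]
  4 | W B2 → L2 hit [D]
  5 | W B2 → L2 hit [D]
  6 | W B5 → L1 miss [D]
  7 | R B6 → L2 miss wb→B2 [-]
  8 | R B6 → L2 hit [-]
  9 | W B0 → L0 miss [D]
  10 | R B0 → L0 hit [D]
  11 | R B1 → L1 miss wb→B5 [-]

DIRTY = [0]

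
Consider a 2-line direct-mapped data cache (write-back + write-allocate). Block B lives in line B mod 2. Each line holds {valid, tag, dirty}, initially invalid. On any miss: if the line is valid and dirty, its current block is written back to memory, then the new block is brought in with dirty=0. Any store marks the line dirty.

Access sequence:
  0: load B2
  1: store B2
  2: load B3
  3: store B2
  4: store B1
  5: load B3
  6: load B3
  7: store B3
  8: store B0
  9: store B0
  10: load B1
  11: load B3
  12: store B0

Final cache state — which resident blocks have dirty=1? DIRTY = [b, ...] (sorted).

DIRTY = [0]

0: R B2 → L0 miss [-]
1: W B2 → L0 hit [D]
2: R B3 → L1 miss [-]
3: W B2 → L0 hit [D]
4: W B1 → L1 miss [D]
5: R B3 → L1 miss wb→B1 [-]
6: R B3 → L1 hit [-]
7: W B3 → L1 hit [D]
8: W B0 → L0 miss wb→B2 [D]
9: W B0 → L0 hit [D]
10: R B1 → L1 miss wb→B3 [-]
11: R B3 → L1 miss [-]
12: W B0 → L0 hit [D]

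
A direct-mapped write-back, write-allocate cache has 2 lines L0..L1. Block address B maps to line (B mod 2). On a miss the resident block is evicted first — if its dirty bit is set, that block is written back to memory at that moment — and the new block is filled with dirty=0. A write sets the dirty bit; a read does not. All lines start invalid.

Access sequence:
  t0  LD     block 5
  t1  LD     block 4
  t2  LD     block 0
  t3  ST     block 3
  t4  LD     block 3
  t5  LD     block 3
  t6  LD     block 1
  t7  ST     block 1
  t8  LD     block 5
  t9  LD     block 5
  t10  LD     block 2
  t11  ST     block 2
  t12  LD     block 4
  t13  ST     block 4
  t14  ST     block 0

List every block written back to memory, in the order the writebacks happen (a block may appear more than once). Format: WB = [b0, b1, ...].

0: R B5 → L1 miss [-]
1: R B4 → L0 miss [-]
2: R B0 → L0 miss [-]
3: W B3 → L1 miss [D]
4: R B3 → L1 hit [D]
5: R B3 → L1 hit [D]
6: R B1 → L1 miss wb→B3 [-]
7: W B1 → L1 hit [D]
8: R B5 → L1 miss wb→B1 [-]
9: R B5 → L1 hit [-]
10: R B2 → L0 miss [-]
11: W B2 → L0 hit [D]
12: R B4 → L0 miss wb→B2 [-]
13: W B4 → L0 hit [D]
14: W B0 → L0 miss wb→B4 [D]

WB = [3, 1, 2, 4]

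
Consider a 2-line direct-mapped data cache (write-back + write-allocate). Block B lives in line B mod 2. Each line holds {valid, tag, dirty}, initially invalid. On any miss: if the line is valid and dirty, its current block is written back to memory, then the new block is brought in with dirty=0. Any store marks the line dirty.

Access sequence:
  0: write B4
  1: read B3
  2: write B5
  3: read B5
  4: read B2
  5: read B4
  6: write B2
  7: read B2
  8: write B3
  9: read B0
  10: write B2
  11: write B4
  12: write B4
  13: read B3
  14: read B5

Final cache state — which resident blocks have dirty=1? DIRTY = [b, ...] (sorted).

DIRTY = [4]

0: W B4 -> L0 miss  d=D]
1: R B3 -> L1 miss  d=-]
2: W B5 -> L1 miss  d=D]
3: R B5 -> L1 hit  d=D]
4: R B2 -> L0 miss wb->B4  d=-]
5: R B4 -> L0 miss  d=-]
6: W B2 -> L0 miss  d=D]
7: R B2 -> L0 hit  d=D]
8: W B3 -> L1 miss wb->B5  d=D]
9: R B0 -> L0 miss wb->B2  d=-]
10: W B2 -> L0 miss  d=D]
11: W B4 -> L0 miss wb->B2  d=D]
12: W B4 -> L0 hit  d=D]
13: R B3 -> L1 hit  d=D]
14: R B5 -> L1 miss wb->B3  d=-]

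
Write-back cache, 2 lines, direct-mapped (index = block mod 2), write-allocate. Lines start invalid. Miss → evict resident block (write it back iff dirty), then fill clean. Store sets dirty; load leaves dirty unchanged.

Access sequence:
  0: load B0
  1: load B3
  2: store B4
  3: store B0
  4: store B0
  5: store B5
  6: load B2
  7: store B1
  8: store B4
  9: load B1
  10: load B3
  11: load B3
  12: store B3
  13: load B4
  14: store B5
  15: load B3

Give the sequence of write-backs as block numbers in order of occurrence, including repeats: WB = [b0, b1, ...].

WB = [4, 0, 5, 1, 3, 5]

0: R B0 -> L0 miss  d=-]
1: R B3 -> L1 miss  d=-]
2: W B4 -> L0 miss  d=D]
3: W B0 -> L0 miss wb->B4  d=D]
4: W B0 -> L0 hit  d=D]
5: W B5 -> L1 miss  d=D]
6: R B2 -> L0 miss wb->B0  d=-]
7: W B1 -> L1 miss wb->B5  d=D]
8: W B4 -> L0 miss  d=D]
9: R B1 -> L1 hit  d=D]
10: R B3 -> L1 miss wb->B1  d=-]
11: R B3 -> L1 hit  d=-]
12: W B3 -> L1 hit  d=D]
13: R B4 -> L0 hit  d=D]
14: W B5 -> L1 miss wb->B3  d=D]
15: R B3 -> L1 miss wb->B5  d=-]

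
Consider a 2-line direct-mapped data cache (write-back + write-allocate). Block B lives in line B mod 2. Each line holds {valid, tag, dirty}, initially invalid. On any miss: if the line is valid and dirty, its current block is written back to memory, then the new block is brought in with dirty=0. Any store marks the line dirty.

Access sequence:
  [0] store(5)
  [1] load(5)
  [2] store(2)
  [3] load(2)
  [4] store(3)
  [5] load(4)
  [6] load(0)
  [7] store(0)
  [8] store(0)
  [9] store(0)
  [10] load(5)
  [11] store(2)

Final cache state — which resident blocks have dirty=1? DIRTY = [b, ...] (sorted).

DIRTY = [2]

0: W B5 -> L1 miss  d=D]
1: R B5 -> L1 hit  d=D]
2: W B2 -> L0 miss  d=D]
3: R B2 -> L0 hit  d=D]
4: W B3 -> L1 miss wb->B5  d=D]
5: R B4 -> L0 miss wb->B2  d=-]
6: R B0 -> L0 miss  d=-]
7: W B0 -> L0 hit  d=D]
8: W B0 -> L0 hit  d=D]
9: W B0 -> L0 hit  d=D]
10: R B5 -> L1 miss wb->B3  d=-]
11: W B2 -> L0 miss wb->B0  d=D]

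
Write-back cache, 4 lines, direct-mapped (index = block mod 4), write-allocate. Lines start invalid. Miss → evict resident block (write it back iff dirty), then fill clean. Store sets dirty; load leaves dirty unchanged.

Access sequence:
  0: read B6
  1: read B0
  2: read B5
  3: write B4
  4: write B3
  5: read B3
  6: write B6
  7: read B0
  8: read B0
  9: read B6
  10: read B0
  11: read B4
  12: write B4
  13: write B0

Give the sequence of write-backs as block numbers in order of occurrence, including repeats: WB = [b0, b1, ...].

0: R B6 -> L2 miss  d=-]
1: R B0 -> L0 miss  d=-]
2: R B5 -> L1 miss  d=-]
3: W B4 -> L0 miss  d=D]
4: W B3 -> L3 miss  d=D]
5: R B3 -> L3 hit  d=D]
6: W B6 -> L2 hit  d=D]
7: R B0 -> L0 miss wb->B4  d=-]
8: R B0 -> L0 hit  d=-]
9: R B6 -> L2 hit  d=D]
10: R B0 -> L0 hit  d=-]
11: R B4 -> L0 miss  d=-]
12: W B4 -> L0 hit  d=D]
13: W B0 -> L0 miss wb->B4  d=D]

WB = [4, 4]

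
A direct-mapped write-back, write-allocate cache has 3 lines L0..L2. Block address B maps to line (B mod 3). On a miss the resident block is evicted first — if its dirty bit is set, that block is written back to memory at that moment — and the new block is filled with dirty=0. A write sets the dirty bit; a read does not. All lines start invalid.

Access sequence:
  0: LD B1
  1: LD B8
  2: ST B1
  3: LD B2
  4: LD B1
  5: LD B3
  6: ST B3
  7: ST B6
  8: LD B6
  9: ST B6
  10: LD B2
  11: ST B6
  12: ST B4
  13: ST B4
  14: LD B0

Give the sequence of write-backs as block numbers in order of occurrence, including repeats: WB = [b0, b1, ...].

  0 | R B1 → L1 miss [-]
  1 | R B8 → L2 miss [-]
  2 | W B1 → L1 hit [D]
  3 | R B2 → L2 miss [-]
  4 | R B1 → L1 hit [D]
  5 | R B3 → L0 miss [-]
  6 | W B3 → L0 hit [D]
  7 | W B6 → L0 miss wb→B3 [D]
  8 | R B6 → L0 hit [D]
  9 | W B6 → L0 hit [D]
  10 | R B2 → L2 hit [-]
  11 | W B6 → L0 hit [D]
  12 | W B4 → L1 miss wb→B1 [D]
  13 | W B4 → L1 hit [D]
  14 | R B0 → L0 miss wb→B6 [-]

WB = [3, 1, 6]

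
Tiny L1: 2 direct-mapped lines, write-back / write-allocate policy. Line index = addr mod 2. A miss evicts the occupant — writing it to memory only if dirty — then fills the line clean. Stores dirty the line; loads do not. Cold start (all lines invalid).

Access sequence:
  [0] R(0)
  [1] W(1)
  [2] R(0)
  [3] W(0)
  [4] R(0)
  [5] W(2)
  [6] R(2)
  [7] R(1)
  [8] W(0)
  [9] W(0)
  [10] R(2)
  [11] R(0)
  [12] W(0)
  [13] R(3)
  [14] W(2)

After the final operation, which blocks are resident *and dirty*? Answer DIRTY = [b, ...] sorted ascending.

  0 | R B0 → L0 miss [-]
  1 | W B1 → L1 miss [D]
  2 | R B0 → L0 hit [-]
  3 | W B0 → L0 hit [D]
  4 | R B0 → L0 hit [D]
  5 | W B2 → L0 miss wb→B0 [D]
  6 | R B2 → L0 hit [D]
  7 | R B1 → L1 hit [D]
  8 | W B0 → L0 miss wb→B2 [D]
  9 | W B0 → L0 hit [D]
  10 | R B2 → L0 miss wb→B0 [-]
  11 | R B0 → L0 miss [-]
  12 | W B0 → L0 hit [D]
  13 | R B3 → L1 miss wb→B1 [-]
  14 | W B2 → L0 miss wb→B0 [D]

DIRTY = [2]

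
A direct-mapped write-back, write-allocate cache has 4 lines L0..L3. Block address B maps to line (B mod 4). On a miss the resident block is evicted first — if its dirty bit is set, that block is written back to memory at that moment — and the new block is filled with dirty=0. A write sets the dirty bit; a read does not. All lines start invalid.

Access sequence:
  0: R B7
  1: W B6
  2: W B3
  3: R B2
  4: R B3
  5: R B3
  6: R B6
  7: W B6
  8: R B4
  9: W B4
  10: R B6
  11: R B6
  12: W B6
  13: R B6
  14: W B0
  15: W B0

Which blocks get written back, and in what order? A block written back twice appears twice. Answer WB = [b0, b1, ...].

0: R B7 → L3 miss [-]
1: W B6 → L2 miss [D]
2: W B3 → L3 miss [D]
3: R B2 → L2 miss wb→B6 [-]
4: R B3 → L3 hit [D]
5: R B3 → L3 hit [D]
6: R B6 → L2 miss [-]
7: W B6 → L2 hit [D]
8: R B4 → L0 miss [-]
9: W B4 → L0 hit [D]
10: R B6 → L2 hit [D]
11: R B6 → L2 hit [D]
12: W B6 → L2 hit [D]
13: R B6 → L2 hit [D]
14: W B0 → L0 miss wb→B4 [D]
15: W B0 → L0 hit [D]

WB = [6, 4]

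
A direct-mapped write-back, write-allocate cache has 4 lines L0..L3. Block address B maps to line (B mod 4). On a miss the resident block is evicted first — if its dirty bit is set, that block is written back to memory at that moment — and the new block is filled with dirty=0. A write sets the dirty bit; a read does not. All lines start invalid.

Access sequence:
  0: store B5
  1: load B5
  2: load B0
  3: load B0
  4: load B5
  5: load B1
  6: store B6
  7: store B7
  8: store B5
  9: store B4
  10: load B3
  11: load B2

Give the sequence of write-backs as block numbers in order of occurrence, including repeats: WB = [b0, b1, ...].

WB = [5, 7, 6]

0: W B5 -> L1 miss  d=D]
1: R B5 -> L1 hit  d=D]
2: R B0 -> L0 miss  d=-]
3: R B0 -> L0 hit  d=-]
4: R B5 -> L1 hit  d=D]
5: R B1 -> L1 miss wb->B5  d=-]
6: W B6 -> L2 miss  d=D]
7: W B7 -> L3 miss  d=D]
8: W B5 -> L1 miss  d=D]
9: W B4 -> L0 miss  d=D]
10: R B3 -> L3 miss wb->B7  d=-]
11: R B2 -> L2 miss wb->B6  d=-]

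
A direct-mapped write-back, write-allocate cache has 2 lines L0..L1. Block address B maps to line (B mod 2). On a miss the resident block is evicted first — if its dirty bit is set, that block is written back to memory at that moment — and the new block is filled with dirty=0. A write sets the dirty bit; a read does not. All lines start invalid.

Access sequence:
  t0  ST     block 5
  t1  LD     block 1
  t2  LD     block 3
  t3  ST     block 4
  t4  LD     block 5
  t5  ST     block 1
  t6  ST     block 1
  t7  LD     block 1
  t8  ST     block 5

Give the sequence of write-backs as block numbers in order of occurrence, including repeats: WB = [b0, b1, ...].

WB = [5, 1]

0: W B5 → L1 miss [D]
1: R B1 → L1 miss wb→B5 [-]
2: R B3 → L1 miss [-]
3: W B4 → L0 miss [D]
4: R B5 → L1 miss [-]
5: W B1 → L1 miss [D]
6: W B1 → L1 hit [D]
7: R B1 → L1 hit [D]
8: W B5 → L1 miss wb→B1 [D]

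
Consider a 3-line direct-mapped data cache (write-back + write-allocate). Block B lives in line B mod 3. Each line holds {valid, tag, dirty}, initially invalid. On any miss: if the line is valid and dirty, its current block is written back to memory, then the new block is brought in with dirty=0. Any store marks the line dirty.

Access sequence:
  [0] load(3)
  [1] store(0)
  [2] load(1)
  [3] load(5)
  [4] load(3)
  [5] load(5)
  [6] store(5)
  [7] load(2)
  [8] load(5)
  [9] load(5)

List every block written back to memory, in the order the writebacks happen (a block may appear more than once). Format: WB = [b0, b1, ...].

WB = [0, 5]

0: R B3 → L0 miss [-]
1: W B0 → L0 miss [D]
2: R B1 → L1 miss [-]
3: R B5 → L2 miss [-]
4: R B3 → L0 miss wb→B0 [-]
5: R B5 → L2 hit [-]
6: W B5 → L2 hit [D]
7: R B2 → L2 miss wb→B5 [-]
8: R B5 → L2 miss [-]
9: R B5 → L2 hit [-]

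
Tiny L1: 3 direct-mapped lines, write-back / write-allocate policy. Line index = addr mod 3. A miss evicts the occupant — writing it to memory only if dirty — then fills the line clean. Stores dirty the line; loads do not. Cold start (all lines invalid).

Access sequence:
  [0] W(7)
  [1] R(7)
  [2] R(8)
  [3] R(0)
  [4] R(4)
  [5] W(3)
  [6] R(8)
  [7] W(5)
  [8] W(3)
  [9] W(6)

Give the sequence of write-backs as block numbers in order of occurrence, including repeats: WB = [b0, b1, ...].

WB = [7, 3]

0: W B7 -> L1 miss  d=D]
1: R B7 -> L1 hit  d=D]
2: R B8 -> L2 miss  d=-]
3: R B0 -> L0 miss  d=-]
4: R B4 -> L1 miss wb->B7  d=-]
5: W B3 -> L0 miss  d=D]
6: R B8 -> L2 hit  d=-]
7: W B5 -> L2 miss  d=D]
8: W B3 -> L0 hit  d=D]
9: W B6 -> L0 miss wb->B3  d=D]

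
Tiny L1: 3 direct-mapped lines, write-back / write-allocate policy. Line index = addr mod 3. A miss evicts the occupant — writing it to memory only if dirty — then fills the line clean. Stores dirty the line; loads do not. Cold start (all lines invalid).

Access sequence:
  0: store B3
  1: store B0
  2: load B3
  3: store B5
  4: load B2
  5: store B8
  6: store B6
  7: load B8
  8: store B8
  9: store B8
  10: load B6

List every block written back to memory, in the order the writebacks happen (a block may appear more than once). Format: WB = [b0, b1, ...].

WB = [3, 0, 5]

  0 | W B3 → L0 miss [D]
  1 | W B0 → L0 miss wb→B3 [D]
  2 | R B3 → L0 miss wb→B0 [-]
  3 | W B5 → L2 miss [D]
  4 | R B2 → L2 miss wb→B5 [-]
  5 | W B8 → L2 miss [D]
  6 | W B6 → L0 miss [D]
  7 | R B8 → L2 hit [D]
  8 | W B8 → L2 hit [D]
  9 | W B8 → L2 hit [D]
  10 | R B6 → L0 hit [D]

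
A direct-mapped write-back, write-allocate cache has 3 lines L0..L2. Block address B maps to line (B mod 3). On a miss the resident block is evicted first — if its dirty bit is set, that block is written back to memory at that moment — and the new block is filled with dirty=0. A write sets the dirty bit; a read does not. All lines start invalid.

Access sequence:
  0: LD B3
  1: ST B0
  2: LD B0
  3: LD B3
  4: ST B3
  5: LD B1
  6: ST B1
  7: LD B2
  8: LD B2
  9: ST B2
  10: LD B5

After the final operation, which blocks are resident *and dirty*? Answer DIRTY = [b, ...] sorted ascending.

DIRTY = [1, 3]

  0 | R B3 → L0 miss [-]
  1 | W B0 → L0 miss [D]
  2 | R B0 → L0 hit [D]
  3 | R B3 → L0 miss wb→B0 [-]
  4 | W B3 → L0 hit [D]
  5 | R B1 → L1 miss [-]
  6 | W B1 → L1 hit [D]
  7 | R B2 → L2 miss [-]
  8 | R B2 → L2 hit [-]
  9 | W B2 → L2 hit [D]
  10 | R B5 → L2 miss wb→B2 [-]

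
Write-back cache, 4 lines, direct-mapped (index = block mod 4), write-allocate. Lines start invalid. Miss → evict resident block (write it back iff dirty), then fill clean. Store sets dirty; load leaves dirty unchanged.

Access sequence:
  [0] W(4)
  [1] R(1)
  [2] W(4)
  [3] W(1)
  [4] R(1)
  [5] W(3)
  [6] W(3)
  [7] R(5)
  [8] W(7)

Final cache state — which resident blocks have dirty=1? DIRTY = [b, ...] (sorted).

  0 | W B4 → L0 miss [D]
  1 | R B1 → L1 miss [-]
  2 | W B4 → L0 hit [D]
  3 | W B1 → L1 hit [D]
  4 | R B1 → L1 hit [D]
  5 | W B3 → L3 miss [D]
  6 | W B3 → L3 hit [D]
  7 | R B5 → L1 miss wb→B1 [-]
  8 | W B7 → L3 miss wb→B3 [D]

DIRTY = [4, 7]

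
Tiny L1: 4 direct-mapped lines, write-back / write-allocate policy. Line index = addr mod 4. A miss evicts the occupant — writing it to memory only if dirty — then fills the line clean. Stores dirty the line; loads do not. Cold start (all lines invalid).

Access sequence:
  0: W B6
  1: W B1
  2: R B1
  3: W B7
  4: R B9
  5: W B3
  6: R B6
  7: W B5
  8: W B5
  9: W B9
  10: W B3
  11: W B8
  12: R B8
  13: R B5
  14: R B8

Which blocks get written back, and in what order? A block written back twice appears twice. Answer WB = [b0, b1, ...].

WB = [1, 7, 5, 9]

  0 | W B6 → L2 miss [D]
  1 | W B1 → L1 miss [D]
  2 | R B1 → L1 hit [D]
  3 | W B7 → L3 miss [D]
  4 | R B9 → L1 miss wb→B1 [-]
  5 | W B3 → L3 miss wb→B7 [D]
  6 | R B6 → L2 hit [D]
  7 | W B5 → L1 miss [D]
  8 | W B5 → L1 hit [D]
  9 | W B9 → L1 miss wb→B5 [D]
  10 | W B3 → L3 hit [D]
  11 | W B8 → L0 miss [D]
  12 | R B8 → L0 hit [D]
  13 | R B5 → L1 miss wb→B9 [-]
  14 | R B8 → L0 hit [D]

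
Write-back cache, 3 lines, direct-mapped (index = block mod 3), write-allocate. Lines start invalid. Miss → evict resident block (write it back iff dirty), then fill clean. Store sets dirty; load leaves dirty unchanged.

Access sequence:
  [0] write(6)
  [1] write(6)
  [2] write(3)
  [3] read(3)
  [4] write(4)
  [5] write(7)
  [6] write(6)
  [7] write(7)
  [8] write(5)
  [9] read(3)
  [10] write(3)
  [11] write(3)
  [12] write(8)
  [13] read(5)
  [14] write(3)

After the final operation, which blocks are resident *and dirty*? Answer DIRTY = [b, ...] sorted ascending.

  0 | W B6 → L0 miss [D]
  1 | W B6 → L0 hit [D]
  2 | W B3 → L0 miss wb→B6 [D]
  3 | R B3 → L0 hit [D]
  4 | W B4 → L1 miss [D]
  5 | W B7 → L1 miss wb→B4 [D]
  6 | W B6 → L0 miss wb→B3 [D]
  7 | W B7 → L1 hit [D]
  8 | W B5 → L2 miss [D]
  9 | R B3 → L0 miss wb→B6 [-]
  10 | W B3 → L0 hit [D]
  11 | W B3 → L0 hit [D]
  12 | W B8 → L2 miss wb→B5 [D]
  13 | R B5 → L2 miss wb→B8 [-]
  14 | W B3 → L0 hit [D]

DIRTY = [3, 7]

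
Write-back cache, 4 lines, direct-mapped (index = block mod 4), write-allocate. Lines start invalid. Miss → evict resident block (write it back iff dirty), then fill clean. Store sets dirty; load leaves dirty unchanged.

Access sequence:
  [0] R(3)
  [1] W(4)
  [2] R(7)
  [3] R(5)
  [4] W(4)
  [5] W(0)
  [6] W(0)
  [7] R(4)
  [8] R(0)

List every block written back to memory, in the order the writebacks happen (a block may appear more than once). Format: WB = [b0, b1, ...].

WB = [4, 0]

  0 | R B3 → L3 miss [-]
  1 | W B4 → L0 miss [D]
  2 | R B7 → L3 miss [-]
  3 | R B5 → L1 miss [-]
  4 | W B4 → L0 hit [D]
  5 | W B0 → L0 miss wb→B4 [D]
  6 | W B0 → L0 hit [D]
  7 | R B4 → L0 miss wb→B0 [-]
  8 | R B0 → L0 miss [-]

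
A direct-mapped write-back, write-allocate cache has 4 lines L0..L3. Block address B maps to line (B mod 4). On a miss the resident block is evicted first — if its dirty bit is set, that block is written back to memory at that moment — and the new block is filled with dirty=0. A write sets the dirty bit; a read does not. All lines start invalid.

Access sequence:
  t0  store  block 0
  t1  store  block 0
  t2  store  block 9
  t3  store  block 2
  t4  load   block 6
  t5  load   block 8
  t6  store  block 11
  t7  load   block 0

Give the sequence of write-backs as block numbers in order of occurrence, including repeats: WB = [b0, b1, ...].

WB = [2, 0]

0: W B0 -> L0 miss  d=D]
1: W B0 -> L0 hit  d=D]
2: W B9 -> L1 miss  d=D]
3: W B2 -> L2 miss  d=D]
4: R B6 -> L2 miss wb->B2  d=-]
5: R B8 -> L0 miss wb->B0  d=-]
6: W B11 -> L3 miss  d=D]
7: R B0 -> L0 miss  d=-]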